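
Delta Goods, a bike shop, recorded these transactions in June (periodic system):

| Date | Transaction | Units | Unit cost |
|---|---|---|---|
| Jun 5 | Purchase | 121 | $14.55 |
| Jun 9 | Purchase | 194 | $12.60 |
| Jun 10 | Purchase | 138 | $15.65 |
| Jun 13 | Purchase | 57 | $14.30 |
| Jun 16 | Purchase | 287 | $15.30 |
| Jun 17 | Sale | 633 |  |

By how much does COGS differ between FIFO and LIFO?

$206.85

FIFO COGS: 121 @ $14.55 + 194 @ $12.60 + 138 @ $15.65 + 57 @ $14.30 + 123 @ $15.30 = $9,061.65
LIFO COGS: 287 @ $15.30 + 57 @ $14.30 + 138 @ $15.65 + 151 @ $12.60 = $9,268.50
Difference = |$9,061.65 − $9,268.50| = $206.85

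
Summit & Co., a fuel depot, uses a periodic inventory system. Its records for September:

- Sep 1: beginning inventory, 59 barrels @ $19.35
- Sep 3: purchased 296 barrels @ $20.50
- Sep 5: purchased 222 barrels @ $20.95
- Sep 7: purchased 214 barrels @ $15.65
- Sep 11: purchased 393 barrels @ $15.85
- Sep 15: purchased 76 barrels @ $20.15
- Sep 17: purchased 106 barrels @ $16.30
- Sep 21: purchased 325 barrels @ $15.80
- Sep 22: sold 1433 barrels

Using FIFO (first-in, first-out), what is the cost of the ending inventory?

Ending inventory = $4,076.40

Sep 22, 1433 sold [FIFO — oldest first]: 59 @ $19.35 + 296 @ $20.50 + 222 @ $20.95 + 214 @ $15.65 + 393 @ $15.85 + 76 @ $20.15 + 106 @ $16.30 + 67 @ $15.80 = $25,756.50
Ending inventory: 258 @ $15.80 = $4,076.40
Check: goods available $29,832.90 = COGS $25,756.50 + ending $4,076.40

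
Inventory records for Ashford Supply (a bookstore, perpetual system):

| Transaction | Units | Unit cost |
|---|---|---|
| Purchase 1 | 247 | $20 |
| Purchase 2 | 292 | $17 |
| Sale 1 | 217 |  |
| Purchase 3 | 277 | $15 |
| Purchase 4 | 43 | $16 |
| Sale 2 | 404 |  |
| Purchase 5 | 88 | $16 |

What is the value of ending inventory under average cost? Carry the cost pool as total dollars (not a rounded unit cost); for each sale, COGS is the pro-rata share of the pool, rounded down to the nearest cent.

Ending inventory = $5,396.80

After Purchase 1: 247 on hand, pool $4,940.00 (≈ $20.0000 each)
After Purchase 2: 539 on hand, pool $9,904.00 (≈ $18.3748 each)
Sale 1, sell 217: 217/539 × $9,904.00 → $3,987.32
After Purchase 3: 599 on hand, pool $10,071.68 (≈ $16.8142 each)
After Purchase 4: 642 on hand, pool $10,759.68 (≈ $16.7596 each)
Sale 2, sell 404: 404/642 × $10,759.68 → $6,770.88
After Purchase 5: 326 on hand, pool $5,396.80 (≈ $16.5546 each)
Total COGS = $3,987.32 + $6,770.88 = $10,758.20
Ending inventory (cost pool remaining) = $5,396.80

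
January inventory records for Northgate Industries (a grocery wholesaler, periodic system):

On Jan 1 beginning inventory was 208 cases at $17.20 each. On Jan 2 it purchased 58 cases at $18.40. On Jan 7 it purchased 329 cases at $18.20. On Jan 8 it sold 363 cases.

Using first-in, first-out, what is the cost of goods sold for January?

COGS = $6,410.20

Jan 8, 363 sold [FIFO — oldest first]: 208 @ $17.20 + 58 @ $18.40 + 97 @ $18.20 = $6,410.20
Ending inventory: 232 @ $18.20 = $4,222.40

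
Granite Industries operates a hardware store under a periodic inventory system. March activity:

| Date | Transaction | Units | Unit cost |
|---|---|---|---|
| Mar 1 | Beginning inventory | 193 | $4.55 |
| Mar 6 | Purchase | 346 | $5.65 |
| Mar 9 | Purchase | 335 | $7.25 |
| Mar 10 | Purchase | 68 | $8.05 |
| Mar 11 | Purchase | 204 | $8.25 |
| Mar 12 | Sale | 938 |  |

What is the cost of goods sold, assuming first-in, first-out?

Mar 12, 938 sold [FIFO — oldest first]: 193 @ $4.55 + 346 @ $5.65 + 335 @ $7.25 + 64 @ $8.05 = $5,777.00
Ending inventory: 4 @ $8.05 + 204 @ $8.25 = $1,715.20

COGS = $5,777.00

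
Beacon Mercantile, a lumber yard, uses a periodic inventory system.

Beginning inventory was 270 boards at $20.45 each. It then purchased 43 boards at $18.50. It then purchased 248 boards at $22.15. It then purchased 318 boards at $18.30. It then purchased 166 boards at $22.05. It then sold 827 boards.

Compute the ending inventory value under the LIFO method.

Ending inventory = $4,458.10

Sale 1 (827) [LIFO — newest first]: 166 @ $22.05 + 318 @ $18.30 + 248 @ $22.15 + 43 @ $18.50 + 52 @ $20.45 = $16,831.80
Ending inventory: 218 @ $20.45 = $4,458.10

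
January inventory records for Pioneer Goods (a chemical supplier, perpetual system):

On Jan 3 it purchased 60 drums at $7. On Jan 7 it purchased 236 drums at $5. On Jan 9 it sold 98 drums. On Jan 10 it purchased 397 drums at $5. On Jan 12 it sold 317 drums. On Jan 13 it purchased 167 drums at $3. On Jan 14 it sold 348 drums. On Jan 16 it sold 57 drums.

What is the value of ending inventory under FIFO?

Jan 9, 98 sold [FIFO — oldest first]: 60 @ $7 + 38 @ $5 = $610
Jan 12, 317 sold [FIFO — oldest first]: 198 @ $5 + 119 @ $5 = $1,585
Jan 14, 348 sold [FIFO — oldest first]: 278 @ $5 + 70 @ $3 = $1,600
Jan 16, 57 sold [FIFO — oldest first]: 57 @ $3 = $171
Total COGS = $610 + $1,585 + $1,600 + $171 = $3,966
Ending inventory: 40 @ $3 = $120
Check: goods available $4,086 = COGS $3,966 + ending $120

Ending inventory = $120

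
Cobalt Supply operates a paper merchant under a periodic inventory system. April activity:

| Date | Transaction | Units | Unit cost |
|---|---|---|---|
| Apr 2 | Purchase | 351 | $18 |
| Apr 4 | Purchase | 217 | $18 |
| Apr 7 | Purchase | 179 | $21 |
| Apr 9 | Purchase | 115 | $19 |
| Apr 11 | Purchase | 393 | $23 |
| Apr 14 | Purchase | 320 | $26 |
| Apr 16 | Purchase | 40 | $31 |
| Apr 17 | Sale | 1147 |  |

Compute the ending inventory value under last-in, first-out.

Apr 17, 1147 sold [LIFO — newest first]: 40 @ $31 + 320 @ $26 + 393 @ $23 + 115 @ $19 + 179 @ $21 + 100 @ $18 = $26,343
Ending inventory: 351 @ $18 + 117 @ $18 = $8,424
Check: goods available $34,767 = COGS $26,343 + ending $8,424

Ending inventory = $8,424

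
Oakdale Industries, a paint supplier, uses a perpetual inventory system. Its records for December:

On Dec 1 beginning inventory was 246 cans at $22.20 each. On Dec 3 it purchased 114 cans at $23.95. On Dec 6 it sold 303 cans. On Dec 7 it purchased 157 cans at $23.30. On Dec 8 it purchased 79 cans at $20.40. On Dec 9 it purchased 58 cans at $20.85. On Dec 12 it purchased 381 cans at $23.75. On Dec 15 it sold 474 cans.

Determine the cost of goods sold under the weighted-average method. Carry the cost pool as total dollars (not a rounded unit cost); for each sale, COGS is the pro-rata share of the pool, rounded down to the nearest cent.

After Dec 1: 246 on hand, pool $5,461.20 (≈ $22.2000 each)
After Dec 3: 360 on hand, pool $8,191.50 (≈ $22.7542 each)
Dec 6, sell 303: 303/360 × $8,191.50 → $6,894.51
After Dec 7: 214 on hand, pool $4,955.09 (≈ $23.1546 each)
After Dec 8: 293 on hand, pool $6,566.69 (≈ $22.4119 each)
After Dec 9: 351 on hand, pool $7,775.99 (≈ $22.1538 each)
After Dec 12: 732 on hand, pool $16,824.74 (≈ $22.9846 each)
Dec 15, sell 474: 474/732 × $16,824.74 → $10,894.70
Total COGS = $6,894.51 + $10,894.70 = $17,789.21
Ending inventory (cost pool remaining) = $5,930.04

COGS = $17,789.21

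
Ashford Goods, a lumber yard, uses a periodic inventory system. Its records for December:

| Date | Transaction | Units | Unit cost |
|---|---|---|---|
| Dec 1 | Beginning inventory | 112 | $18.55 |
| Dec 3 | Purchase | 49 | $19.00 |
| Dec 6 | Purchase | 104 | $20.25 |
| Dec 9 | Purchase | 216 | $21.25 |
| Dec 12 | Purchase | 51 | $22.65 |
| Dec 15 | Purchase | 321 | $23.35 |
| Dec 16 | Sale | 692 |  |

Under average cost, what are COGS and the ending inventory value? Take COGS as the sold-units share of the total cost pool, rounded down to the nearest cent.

Dec 16, sell 692: 692/853 × $18,355.10 → $14,890.65
Ending inventory (cost pool remaining) = $3,464.45

COGS = $14,890.65; ending inventory = $3,464.45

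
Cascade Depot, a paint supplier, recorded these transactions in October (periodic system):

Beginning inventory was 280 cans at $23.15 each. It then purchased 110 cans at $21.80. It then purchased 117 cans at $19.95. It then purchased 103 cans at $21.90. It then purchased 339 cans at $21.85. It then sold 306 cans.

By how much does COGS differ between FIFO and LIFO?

$362.70

FIFO COGS: 280 @ $23.15 + 26 @ $21.80 = $7,048.80
LIFO COGS: 306 @ $21.85 = $6,686.10
Difference = |$7,048.80 − $6,686.10| = $362.70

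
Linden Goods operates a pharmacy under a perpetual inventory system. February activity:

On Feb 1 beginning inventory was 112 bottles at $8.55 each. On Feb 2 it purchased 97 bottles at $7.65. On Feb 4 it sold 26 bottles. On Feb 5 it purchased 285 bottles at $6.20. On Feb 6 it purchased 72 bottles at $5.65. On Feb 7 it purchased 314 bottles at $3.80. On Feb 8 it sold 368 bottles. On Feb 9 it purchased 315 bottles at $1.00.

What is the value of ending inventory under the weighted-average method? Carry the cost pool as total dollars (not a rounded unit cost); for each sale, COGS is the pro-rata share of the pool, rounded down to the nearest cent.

After Feb 1: 112 on hand, pool $957.60 (≈ $8.5500 each)
After Feb 2: 209 on hand, pool $1,699.65 (≈ $8.1323 each)
Feb 4, sell 26: 26/209 × $1,699.65 → $211.43
After Feb 5: 468 on hand, pool $3,255.22 (≈ $6.9556 each)
After Feb 6: 540 on hand, pool $3,662.02 (≈ $6.7815 each)
After Feb 7: 854 on hand, pool $4,855.22 (≈ $5.6853 each)
Feb 8, sell 368: 368/854 × $4,855.22 → $2,092.17
After Feb 9: 801 on hand, pool $3,078.05 (≈ $3.8428 each)
Total COGS = $211.43 + $2,092.17 = $2,303.60
Ending inventory (cost pool remaining) = $3,078.05

Ending inventory = $3,078.05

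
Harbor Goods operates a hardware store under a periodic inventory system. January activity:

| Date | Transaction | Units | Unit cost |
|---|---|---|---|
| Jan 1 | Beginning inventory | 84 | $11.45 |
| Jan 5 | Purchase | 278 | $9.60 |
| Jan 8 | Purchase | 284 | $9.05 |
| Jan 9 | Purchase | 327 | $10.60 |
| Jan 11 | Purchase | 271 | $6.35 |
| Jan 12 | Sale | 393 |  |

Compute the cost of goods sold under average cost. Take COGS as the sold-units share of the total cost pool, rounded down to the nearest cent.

Jan 12, sell 393: 393/1244 × $11,387.85 → $3,597.60
Ending inventory (cost pool remaining) = $7,790.25
Check: goods available $11,387.85 = COGS $3,597.60 + ending $7,790.25

COGS = $3,597.60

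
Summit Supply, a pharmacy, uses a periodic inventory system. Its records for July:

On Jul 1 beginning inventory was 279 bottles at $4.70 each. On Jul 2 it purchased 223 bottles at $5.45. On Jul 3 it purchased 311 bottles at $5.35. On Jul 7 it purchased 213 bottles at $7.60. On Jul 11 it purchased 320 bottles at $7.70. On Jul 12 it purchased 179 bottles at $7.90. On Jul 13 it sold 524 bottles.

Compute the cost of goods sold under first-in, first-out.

Jul 13, 524 sold [FIFO — oldest first]: 279 @ $4.70 + 223 @ $5.45 + 22 @ $5.35 = $2,644.35
Ending inventory: 289 @ $5.35 + 213 @ $7.60 + 320 @ $7.70 + 179 @ $7.90 = $7,043.05

COGS = $2,644.35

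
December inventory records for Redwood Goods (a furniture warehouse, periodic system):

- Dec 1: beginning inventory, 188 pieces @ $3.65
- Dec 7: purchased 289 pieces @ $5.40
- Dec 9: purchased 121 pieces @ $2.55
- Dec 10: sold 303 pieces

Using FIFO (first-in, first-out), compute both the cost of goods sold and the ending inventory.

Dec 10, 303 sold [FIFO — oldest first]: 188 @ $3.65 + 115 @ $5.40 = $1,307.20
Ending inventory: 174 @ $5.40 + 121 @ $2.55 = $1,248.15

COGS = $1,307.20; ending inventory = $1,248.15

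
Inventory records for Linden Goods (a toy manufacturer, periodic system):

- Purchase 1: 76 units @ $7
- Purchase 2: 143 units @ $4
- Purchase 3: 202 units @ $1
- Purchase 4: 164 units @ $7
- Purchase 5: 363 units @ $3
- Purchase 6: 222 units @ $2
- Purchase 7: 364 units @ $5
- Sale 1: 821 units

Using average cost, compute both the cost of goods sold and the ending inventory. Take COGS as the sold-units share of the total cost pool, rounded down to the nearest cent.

Sale 1, sell 821: 821/1534 × $5,807.00 → $3,107.91
Ending inventory (cost pool remaining) = $2,699.09

COGS = $3,107.91; ending inventory = $2,699.09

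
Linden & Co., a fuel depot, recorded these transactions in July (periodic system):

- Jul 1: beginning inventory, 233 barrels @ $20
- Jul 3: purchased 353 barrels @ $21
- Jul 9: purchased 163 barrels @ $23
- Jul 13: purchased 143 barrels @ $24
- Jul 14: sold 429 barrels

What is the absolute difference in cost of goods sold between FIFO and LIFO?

FIFO COGS: 233 @ $20 + 196 @ $21 = $8,776
LIFO COGS: 143 @ $24 + 163 @ $23 + 123 @ $21 = $9,764
Difference = |$8,776 − $9,764| = $988

$988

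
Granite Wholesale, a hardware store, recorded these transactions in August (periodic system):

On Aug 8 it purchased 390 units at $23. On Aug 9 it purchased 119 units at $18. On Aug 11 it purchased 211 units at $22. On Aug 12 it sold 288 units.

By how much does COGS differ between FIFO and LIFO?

$596

FIFO COGS: 288 @ $23 = $6,624
LIFO COGS: 211 @ $22 + 77 @ $18 = $6,028
Difference = |$6,624 − $6,028| = $596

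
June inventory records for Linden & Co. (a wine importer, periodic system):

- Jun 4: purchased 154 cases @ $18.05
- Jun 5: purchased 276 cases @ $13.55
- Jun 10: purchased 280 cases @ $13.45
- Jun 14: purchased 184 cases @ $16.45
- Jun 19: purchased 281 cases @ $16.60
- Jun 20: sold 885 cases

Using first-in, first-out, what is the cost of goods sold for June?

COGS = $13,164.25

Jun 20, 885 sold [FIFO — oldest first]: 154 @ $18.05 + 276 @ $13.55 + 280 @ $13.45 + 175 @ $16.45 = $13,164.25
Ending inventory: 9 @ $16.45 + 281 @ $16.60 = $4,812.65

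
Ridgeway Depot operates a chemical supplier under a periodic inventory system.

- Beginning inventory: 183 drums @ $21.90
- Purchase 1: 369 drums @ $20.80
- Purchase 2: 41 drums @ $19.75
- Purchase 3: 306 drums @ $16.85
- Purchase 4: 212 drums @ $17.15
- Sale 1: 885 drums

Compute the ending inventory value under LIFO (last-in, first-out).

Ending inventory = $4,902.10

Sale 1 (885) [LIFO — newest first]: 212 @ $17.15 + 306 @ $16.85 + 41 @ $19.75 + 326 @ $20.80 = $16,382.45
Ending inventory: 183 @ $21.90 + 43 @ $20.80 = $4,902.10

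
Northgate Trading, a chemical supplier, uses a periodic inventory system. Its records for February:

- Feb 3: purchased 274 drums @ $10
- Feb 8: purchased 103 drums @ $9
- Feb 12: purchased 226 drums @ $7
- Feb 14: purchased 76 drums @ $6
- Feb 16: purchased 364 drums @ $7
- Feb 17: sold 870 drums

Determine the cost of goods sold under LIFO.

Feb 17, 870 sold [LIFO — newest first]: 364 @ $7 + 76 @ $6 + 226 @ $7 + 103 @ $9 + 101 @ $10 = $6,523
Ending inventory: 173 @ $10 = $1,730

COGS = $6,523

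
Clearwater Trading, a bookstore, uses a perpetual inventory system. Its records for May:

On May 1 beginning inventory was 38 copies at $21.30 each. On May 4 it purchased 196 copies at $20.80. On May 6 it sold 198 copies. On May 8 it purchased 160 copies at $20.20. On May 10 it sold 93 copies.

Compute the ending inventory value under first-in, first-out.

Ending inventory = $2,080.60

May 6, 198 sold [FIFO — oldest first]: 38 @ $21.30 + 160 @ $20.80 = $4,137.40
May 10, 93 sold [FIFO — oldest first]: 36 @ $20.80 + 57 @ $20.20 = $1,900.20
Total COGS = $4,137.40 + $1,900.20 = $6,037.60
Ending inventory: 103 @ $20.20 = $2,080.60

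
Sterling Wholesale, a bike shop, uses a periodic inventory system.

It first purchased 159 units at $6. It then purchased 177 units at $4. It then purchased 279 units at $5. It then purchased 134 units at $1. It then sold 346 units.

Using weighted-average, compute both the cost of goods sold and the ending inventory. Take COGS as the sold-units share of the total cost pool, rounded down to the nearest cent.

COGS = $1,474.08; ending inventory = $1,716.92

Sale 1, sell 346: 346/749 × $3,191.00 → $1,474.08
Ending inventory (cost pool remaining) = $1,716.92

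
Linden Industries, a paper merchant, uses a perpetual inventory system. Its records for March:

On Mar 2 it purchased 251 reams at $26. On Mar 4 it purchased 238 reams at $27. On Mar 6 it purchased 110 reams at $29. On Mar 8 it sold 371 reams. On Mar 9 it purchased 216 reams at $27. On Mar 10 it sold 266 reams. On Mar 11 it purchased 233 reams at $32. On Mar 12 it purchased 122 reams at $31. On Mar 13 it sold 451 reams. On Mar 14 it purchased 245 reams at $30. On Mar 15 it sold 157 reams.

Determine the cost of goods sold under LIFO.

COGS = $35,790

Mar 8, 371 sold [LIFO — newest first]: 110 @ $29 + 238 @ $27 + 23 @ $26 = $10,214
Mar 10, 266 sold [LIFO — newest first]: 216 @ $27 + 50 @ $26 = $7,132
Mar 13, 451 sold [LIFO — newest first]: 122 @ $31 + 233 @ $32 + 96 @ $26 = $13,734
Mar 15, 157 sold [LIFO — newest first]: 157 @ $30 = $4,710
Total COGS = $10,214 + $7,132 + $13,734 + $4,710 = $35,790
Ending inventory: 82 @ $26 + 88 @ $30 = $4,772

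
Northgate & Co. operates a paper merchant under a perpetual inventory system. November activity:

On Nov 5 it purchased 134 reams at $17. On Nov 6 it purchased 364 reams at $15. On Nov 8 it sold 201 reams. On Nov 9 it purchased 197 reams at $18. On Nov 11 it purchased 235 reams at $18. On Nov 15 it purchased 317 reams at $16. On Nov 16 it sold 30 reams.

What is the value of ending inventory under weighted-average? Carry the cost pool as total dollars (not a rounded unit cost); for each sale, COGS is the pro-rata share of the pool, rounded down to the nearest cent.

Ending inventory = $16,962.00

After Nov 5: 134 on hand, pool $2,278.00 (≈ $17.0000 each)
After Nov 6: 498 on hand, pool $7,738.00 (≈ $15.5382 each)
Nov 8, sell 201: 201/498 × $7,738.00 → $3,123.16
After Nov 9: 494 on hand, pool $8,160.84 (≈ $16.5199 each)
After Nov 11: 729 on hand, pool $12,390.84 (≈ $16.9970 each)
After Nov 15: 1046 on hand, pool $17,462.84 (≈ $16.6949 each)
Nov 16, sell 30: 30/1046 × $17,462.84 → $500.84
Total COGS = $3,123.16 + $500.84 = $3,624.00
Ending inventory (cost pool remaining) = $16,962.00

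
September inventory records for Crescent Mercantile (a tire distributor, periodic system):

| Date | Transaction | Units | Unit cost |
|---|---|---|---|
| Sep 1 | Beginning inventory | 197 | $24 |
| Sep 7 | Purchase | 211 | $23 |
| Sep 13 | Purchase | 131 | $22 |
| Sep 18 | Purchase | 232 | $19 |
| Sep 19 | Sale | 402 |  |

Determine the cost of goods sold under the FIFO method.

Sep 19, 402 sold [FIFO — oldest first]: 197 @ $24 + 205 @ $23 = $9,443
Ending inventory: 6 @ $23 + 131 @ $22 + 232 @ $19 = $7,428

COGS = $9,443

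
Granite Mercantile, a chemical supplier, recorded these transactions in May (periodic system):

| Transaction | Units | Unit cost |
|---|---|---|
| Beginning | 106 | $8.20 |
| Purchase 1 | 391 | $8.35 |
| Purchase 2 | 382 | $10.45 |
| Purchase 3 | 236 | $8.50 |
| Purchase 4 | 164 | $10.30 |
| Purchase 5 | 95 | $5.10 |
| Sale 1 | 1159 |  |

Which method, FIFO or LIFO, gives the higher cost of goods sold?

FIFO

FIFO COGS: 106 @ $8.20 + 391 @ $8.35 + 382 @ $10.45 + 236 @ $8.50 + 44 @ $10.30 = $10,585.15
LIFO COGS: 95 @ $5.10 + 164 @ $10.30 + 236 @ $8.50 + 382 @ $10.45 + 282 @ $8.35 = $10,526.30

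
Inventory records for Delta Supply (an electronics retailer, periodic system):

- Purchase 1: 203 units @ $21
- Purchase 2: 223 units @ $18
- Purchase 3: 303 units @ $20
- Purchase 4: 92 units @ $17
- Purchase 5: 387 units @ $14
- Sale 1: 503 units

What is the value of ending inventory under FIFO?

Ending inventory = $11,502

Sale 1 (503) [FIFO — oldest first]: 203 @ $21 + 223 @ $18 + 77 @ $20 = $9,817
Ending inventory: 226 @ $20 + 92 @ $17 + 387 @ $14 = $11,502
Check: goods available $21,319 = COGS $9,817 + ending $11,502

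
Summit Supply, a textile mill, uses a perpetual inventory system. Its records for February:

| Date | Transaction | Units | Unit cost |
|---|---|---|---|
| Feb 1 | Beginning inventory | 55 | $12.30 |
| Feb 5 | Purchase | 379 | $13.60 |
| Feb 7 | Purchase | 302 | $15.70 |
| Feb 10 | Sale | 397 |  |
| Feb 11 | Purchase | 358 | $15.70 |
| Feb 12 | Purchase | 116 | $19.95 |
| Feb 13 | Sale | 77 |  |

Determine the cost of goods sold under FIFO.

COGS = $6,458.90

Feb 10, 397 sold [FIFO — oldest first]: 55 @ $12.30 + 342 @ $13.60 = $5,327.70
Feb 13, 77 sold [FIFO — oldest first]: 37 @ $13.60 + 40 @ $15.70 = $1,131.20
Total COGS = $5,327.70 + $1,131.20 = $6,458.90
Ending inventory: 262 @ $15.70 + 358 @ $15.70 + 116 @ $19.95 = $12,048.20
Check: goods available $18,507.10 = COGS $6,458.90 + ending $12,048.20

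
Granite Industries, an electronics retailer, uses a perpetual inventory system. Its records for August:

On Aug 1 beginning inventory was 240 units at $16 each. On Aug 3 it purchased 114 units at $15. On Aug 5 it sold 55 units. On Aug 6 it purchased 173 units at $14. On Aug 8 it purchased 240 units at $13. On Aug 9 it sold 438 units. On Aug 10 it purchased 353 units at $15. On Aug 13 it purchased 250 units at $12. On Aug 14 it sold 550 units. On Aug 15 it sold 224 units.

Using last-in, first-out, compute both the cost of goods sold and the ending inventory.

COGS = $17,739; ending inventory = $1,648

Aug 5, 55 sold [LIFO — newest first]: 55 @ $15 = $825
Aug 9, 438 sold [LIFO — newest first]: 240 @ $13 + 173 @ $14 + 25 @ $15 = $5,917
Aug 14, 550 sold [LIFO — newest first]: 250 @ $12 + 300 @ $15 = $7,500
Aug 15, 224 sold [LIFO — newest first]: 53 @ $15 + 34 @ $15 + 137 @ $16 = $3,497
Total COGS = $825 + $5,917 + $7,500 + $3,497 = $17,739
Ending inventory: 103 @ $16 = $1,648
Check: goods available $19,387 = COGS $17,739 + ending $1,648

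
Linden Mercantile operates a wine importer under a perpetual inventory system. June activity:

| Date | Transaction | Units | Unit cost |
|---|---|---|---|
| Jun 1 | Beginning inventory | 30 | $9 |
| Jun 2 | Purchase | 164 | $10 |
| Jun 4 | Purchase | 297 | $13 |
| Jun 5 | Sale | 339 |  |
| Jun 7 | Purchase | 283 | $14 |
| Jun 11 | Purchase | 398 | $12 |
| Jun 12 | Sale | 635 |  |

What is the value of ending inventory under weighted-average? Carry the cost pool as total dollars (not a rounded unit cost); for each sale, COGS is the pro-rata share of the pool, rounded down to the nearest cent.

Ending inventory = $2,501.64

After Jun 1: 30 on hand, pool $270.00 (≈ $9.0000 each)
After Jun 2: 194 on hand, pool $1,910.00 (≈ $9.8454 each)
After Jun 4: 491 on hand, pool $5,771.00 (≈ $11.7536 each)
Jun 5, sell 339: 339/491 × $5,771.00 → $3,984.45
After Jun 7: 435 on hand, pool $5,748.55 (≈ $13.2151 each)
After Jun 11: 833 on hand, pool $10,524.55 (≈ $12.6345 each)
Jun 12, sell 635: 635/833 × $10,524.55 → $8,022.91
Total COGS = $3,984.45 + $8,022.91 = $12,007.36
Ending inventory (cost pool remaining) = $2,501.64
Check: goods available $14,509.00 = COGS $12,007.36 + ending $2,501.64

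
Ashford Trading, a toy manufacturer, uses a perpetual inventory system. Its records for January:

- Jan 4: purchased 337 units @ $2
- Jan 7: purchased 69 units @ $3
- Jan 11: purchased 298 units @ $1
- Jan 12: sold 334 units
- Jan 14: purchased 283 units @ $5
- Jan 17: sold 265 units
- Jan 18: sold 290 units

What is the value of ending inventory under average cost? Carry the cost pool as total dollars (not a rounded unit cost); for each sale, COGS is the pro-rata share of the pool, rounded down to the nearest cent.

Ending inventory = $305.36

After Jan 4: 337 on hand, pool $674.00 (≈ $2.0000 each)
After Jan 7: 406 on hand, pool $881.00 (≈ $2.1700 each)
After Jan 11: 704 on hand, pool $1,179.00 (≈ $1.6747 each)
Jan 12, sell 334: 334/704 × $1,179.00 → $559.35
After Jan 14: 653 on hand, pool $2,034.65 (≈ $3.1158 each)
Jan 17, sell 265: 265/653 × $2,034.65 → $825.70
Jan 18, sell 290: 290/388 × $1,208.95 → $903.59
Total COGS = $559.35 + $825.70 + $903.59 = $2,288.64
Ending inventory (cost pool remaining) = $305.36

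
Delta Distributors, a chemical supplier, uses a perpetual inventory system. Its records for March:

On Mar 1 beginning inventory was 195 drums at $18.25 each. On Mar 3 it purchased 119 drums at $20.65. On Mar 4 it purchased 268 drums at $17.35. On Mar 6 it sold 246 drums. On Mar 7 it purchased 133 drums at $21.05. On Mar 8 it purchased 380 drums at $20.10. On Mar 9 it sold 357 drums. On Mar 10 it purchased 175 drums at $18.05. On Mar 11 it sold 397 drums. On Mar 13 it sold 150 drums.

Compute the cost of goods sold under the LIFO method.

Mar 6, 246 sold [LIFO — newest first]: 246 @ $17.35 = $4,268.10
Mar 9, 357 sold [LIFO — newest first]: 357 @ $20.10 = $7,175.70
Mar 11, 397 sold [LIFO — newest first]: 175 @ $18.05 + 23 @ $20.10 + 133 @ $21.05 + 22 @ $17.35 + 44 @ $20.65 = $7,711.00
Mar 13, 150 sold [LIFO — newest first]: 75 @ $20.65 + 75 @ $18.25 = $2,917.50
Total COGS = $4,268.10 + $7,175.70 + $7,711.00 + $2,917.50 = $22,072.30
Ending inventory: 120 @ $18.25 = $2,190.00

COGS = $22,072.30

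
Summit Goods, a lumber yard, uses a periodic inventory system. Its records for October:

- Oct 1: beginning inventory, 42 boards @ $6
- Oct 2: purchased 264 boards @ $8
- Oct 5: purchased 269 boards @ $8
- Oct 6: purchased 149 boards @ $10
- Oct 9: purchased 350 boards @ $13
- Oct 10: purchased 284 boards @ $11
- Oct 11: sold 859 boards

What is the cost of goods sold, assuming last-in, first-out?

Oct 11, 859 sold [LIFO — newest first]: 284 @ $11 + 350 @ $13 + 149 @ $10 + 76 @ $8 = $9,772
Ending inventory: 42 @ $6 + 264 @ $8 + 193 @ $8 = $3,908

COGS = $9,772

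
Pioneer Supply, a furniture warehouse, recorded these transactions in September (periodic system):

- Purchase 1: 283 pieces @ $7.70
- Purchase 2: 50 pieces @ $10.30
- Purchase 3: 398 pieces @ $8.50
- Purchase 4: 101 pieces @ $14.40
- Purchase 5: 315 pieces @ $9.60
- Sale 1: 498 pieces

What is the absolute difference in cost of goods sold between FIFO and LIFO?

FIFO COGS: 283 @ $7.70 + 50 @ $10.30 + 165 @ $8.50 = $4,096.60
LIFO COGS: 315 @ $9.60 + 101 @ $14.40 + 82 @ $8.50 = $5,175.40
Difference = |$4,096.60 − $5,175.40| = $1,078.80

$1,078.80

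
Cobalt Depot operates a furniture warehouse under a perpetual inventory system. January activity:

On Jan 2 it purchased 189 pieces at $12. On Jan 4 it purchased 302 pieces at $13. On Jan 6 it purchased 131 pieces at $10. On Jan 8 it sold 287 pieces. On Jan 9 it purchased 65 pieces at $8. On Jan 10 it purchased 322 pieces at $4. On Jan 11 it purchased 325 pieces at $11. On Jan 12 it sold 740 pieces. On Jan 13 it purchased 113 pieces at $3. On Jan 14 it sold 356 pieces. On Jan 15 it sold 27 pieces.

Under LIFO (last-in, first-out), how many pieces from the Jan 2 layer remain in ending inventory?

37

Jan 8, 287 sold [LIFO — newest first]: 131 @ $10 + 156 @ $13 = $3,338
Jan 12, 740 sold [LIFO — newest first]: 325 @ $11 + 322 @ $4 + 65 @ $8 + 28 @ $13 = $5,747
Jan 14, 356 sold [LIFO — newest first]: 113 @ $3 + 118 @ $13 + 125 @ $12 = $3,373
Jan 15, 27 sold [LIFO — newest first]: 27 @ $12 = $324
Total COGS = $3,338 + $5,747 + $3,373 + $324 = $12,782
Ending inventory: 37 @ $12 = $444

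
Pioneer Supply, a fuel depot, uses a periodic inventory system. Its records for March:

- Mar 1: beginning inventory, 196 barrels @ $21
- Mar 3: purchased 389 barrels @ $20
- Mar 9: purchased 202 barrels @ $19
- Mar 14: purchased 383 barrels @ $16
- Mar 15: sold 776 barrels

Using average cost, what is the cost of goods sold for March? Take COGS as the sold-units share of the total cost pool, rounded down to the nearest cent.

Mar 15, sell 776: 776/1170 × $21,862.00 → $14,499.92
Ending inventory (cost pool remaining) = $7,362.08

COGS = $14,499.92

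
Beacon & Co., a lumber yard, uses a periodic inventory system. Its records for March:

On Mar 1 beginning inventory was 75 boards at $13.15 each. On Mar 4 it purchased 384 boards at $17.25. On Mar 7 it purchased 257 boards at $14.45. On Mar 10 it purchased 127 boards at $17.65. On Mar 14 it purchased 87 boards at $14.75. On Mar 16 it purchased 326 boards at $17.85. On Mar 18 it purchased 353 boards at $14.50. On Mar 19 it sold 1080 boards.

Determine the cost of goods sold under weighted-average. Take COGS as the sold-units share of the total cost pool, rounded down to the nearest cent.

COGS = $17,308.39

Mar 19, sell 1080: 1080/1609 × $25,786.30 → $17,308.39
Ending inventory (cost pool remaining) = $8,477.91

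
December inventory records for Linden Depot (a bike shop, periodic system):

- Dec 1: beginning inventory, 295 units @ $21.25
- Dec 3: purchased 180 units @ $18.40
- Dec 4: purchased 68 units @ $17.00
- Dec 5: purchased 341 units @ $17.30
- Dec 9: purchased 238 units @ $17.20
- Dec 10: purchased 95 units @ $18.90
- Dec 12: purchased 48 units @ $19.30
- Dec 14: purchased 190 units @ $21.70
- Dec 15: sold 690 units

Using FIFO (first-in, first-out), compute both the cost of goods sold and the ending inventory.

COGS = $13,279.85; ending inventory = $14,294.70

Dec 15, 690 sold [FIFO — oldest first]: 295 @ $21.25 + 180 @ $18.40 + 68 @ $17.00 + 147 @ $17.30 = $13,279.85
Ending inventory: 194 @ $17.30 + 238 @ $17.20 + 95 @ $18.90 + 48 @ $19.30 + 190 @ $21.70 = $14,294.70
Check: goods available $27,574.55 = COGS $13,279.85 + ending $14,294.70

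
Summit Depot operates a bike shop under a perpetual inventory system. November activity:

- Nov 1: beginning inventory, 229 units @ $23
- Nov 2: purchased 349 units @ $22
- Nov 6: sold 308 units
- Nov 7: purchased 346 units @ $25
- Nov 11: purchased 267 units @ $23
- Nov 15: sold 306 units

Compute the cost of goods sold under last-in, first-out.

COGS = $13,892

Nov 6, 308 sold [LIFO — newest first]: 308 @ $22 = $6,776
Nov 15, 306 sold [LIFO — newest first]: 267 @ $23 + 39 @ $25 = $7,116
Total COGS = $6,776 + $7,116 = $13,892
Ending inventory: 229 @ $23 + 41 @ $22 + 307 @ $25 = $13,844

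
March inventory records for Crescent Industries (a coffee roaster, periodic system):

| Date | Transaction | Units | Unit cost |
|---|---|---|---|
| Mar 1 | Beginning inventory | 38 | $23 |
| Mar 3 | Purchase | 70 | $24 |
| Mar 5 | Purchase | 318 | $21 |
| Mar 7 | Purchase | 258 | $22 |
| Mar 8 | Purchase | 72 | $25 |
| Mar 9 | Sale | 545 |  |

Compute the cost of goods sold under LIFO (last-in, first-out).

Mar 9, 545 sold [LIFO — newest first]: 72 @ $25 + 258 @ $22 + 215 @ $21 = $11,991
Ending inventory: 38 @ $23 + 70 @ $24 + 103 @ $21 = $4,717

COGS = $11,991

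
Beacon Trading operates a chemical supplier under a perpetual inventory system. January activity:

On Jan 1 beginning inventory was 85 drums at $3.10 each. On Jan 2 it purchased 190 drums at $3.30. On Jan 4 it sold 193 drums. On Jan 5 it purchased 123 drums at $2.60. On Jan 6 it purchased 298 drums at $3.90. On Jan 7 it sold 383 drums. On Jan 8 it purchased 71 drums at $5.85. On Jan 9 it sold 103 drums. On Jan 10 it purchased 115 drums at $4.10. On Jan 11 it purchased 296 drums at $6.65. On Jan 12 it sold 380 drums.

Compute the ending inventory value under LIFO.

Jan 4, 193 sold [LIFO — newest first]: 190 @ $3.30 + 3 @ $3.10 = $636.30
Jan 7, 383 sold [LIFO — newest first]: 298 @ $3.90 + 85 @ $2.60 = $1,383.20
Jan 9, 103 sold [LIFO — newest first]: 71 @ $5.85 + 32 @ $2.60 = $498.55
Jan 12, 380 sold [LIFO — newest first]: 296 @ $6.65 + 84 @ $4.10 = $2,312.80
Total COGS = $636.30 + $1,383.20 + $498.55 + $2,312.80 = $4,830.85
Ending inventory: 82 @ $3.10 + 6 @ $2.60 + 31 @ $4.10 = $396.90

Ending inventory = $396.90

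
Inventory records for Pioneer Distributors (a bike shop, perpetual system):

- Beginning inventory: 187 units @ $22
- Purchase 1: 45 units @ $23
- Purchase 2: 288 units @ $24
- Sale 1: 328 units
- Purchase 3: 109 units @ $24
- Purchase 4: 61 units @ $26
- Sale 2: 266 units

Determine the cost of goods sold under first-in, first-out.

Sale 1 (328) [FIFO — oldest first]: 187 @ $22 + 45 @ $23 + 96 @ $24 = $7,453
Sale 2 (266) [FIFO — oldest first]: 192 @ $24 + 74 @ $24 = $6,384
Total COGS = $7,453 + $6,384 = $13,837
Ending inventory: 35 @ $24 + 61 @ $26 = $2,426
Check: goods available $16,263 = COGS $13,837 + ending $2,426

COGS = $13,837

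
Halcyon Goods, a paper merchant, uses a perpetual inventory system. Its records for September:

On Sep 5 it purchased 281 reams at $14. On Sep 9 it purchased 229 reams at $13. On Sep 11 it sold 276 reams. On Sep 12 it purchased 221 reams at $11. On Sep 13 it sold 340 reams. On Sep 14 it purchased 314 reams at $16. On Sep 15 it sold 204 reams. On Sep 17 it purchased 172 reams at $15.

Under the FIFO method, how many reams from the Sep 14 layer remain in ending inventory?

Sep 11, 276 sold [FIFO — oldest first]: 276 @ $14 = $3,864
Sep 13, 340 sold [FIFO — oldest first]: 5 @ $14 + 229 @ $13 + 106 @ $11 = $4,213
Sep 15, 204 sold [FIFO — oldest first]: 115 @ $11 + 89 @ $16 = $2,689
Total COGS = $3,864 + $4,213 + $2,689 = $10,766
Ending inventory: 225 @ $16 + 172 @ $15 = $6,180
Check: goods available $16,946 = COGS $10,766 + ending $6,180

225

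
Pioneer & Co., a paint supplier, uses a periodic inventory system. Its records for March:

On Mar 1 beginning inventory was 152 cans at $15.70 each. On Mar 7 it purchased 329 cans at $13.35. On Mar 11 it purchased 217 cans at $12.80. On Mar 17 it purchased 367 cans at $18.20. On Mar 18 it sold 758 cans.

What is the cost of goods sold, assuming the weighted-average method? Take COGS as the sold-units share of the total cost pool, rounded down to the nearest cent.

Mar 18, sell 758: 758/1065 × $16,235.55 → $11,555.44
Ending inventory (cost pool remaining) = $4,680.11

COGS = $11,555.44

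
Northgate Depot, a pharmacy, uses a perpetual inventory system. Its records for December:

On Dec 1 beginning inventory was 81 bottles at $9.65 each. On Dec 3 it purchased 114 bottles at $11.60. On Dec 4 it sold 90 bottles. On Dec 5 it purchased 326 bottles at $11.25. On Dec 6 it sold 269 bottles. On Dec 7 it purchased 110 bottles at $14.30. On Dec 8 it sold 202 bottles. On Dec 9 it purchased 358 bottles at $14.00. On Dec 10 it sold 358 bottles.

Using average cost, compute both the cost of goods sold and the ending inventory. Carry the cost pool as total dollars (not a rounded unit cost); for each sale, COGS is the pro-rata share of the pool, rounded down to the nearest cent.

COGS = $11,394.67; ending inventory = $961.88

After Dec 1: 81 on hand, pool $781.65 (≈ $9.6500 each)
After Dec 3: 195 on hand, pool $2,104.05 (≈ $10.7900 each)
Dec 4, sell 90: 90/195 × $2,104.05 → $971.10
After Dec 5: 431 on hand, pool $4,800.45 (≈ $11.1379 each)
Dec 6, sell 269: 269/431 × $4,800.45 → $2,996.10
After Dec 7: 272 on hand, pool $3,377.35 (≈ $12.4167 each)
Dec 8, sell 202: 202/272 × $3,377.35 → $2,508.17
After Dec 9: 428 on hand, pool $5,881.18 (≈ $13.7411 each)
Dec 10, sell 358: 358/428 × $5,881.18 → $4,919.30
Total COGS = $971.10 + $2,996.10 + $2,508.17 + $4,919.30 = $11,394.67
Ending inventory (cost pool remaining) = $961.88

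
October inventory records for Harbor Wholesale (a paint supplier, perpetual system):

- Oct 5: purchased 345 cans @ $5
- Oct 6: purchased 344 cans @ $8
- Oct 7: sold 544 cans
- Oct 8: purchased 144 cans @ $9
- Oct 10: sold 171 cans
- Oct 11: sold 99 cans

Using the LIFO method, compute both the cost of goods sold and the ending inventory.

COGS = $5,678; ending inventory = $95

Oct 7, 544 sold [LIFO — newest first]: 344 @ $8 + 200 @ $5 = $3,752
Oct 10, 171 sold [LIFO — newest first]: 144 @ $9 + 27 @ $5 = $1,431
Oct 11, 99 sold [LIFO — newest first]: 99 @ $5 = $495
Total COGS = $3,752 + $1,431 + $495 = $5,678
Ending inventory: 19 @ $5 = $95
Check: goods available $5,773 = COGS $5,678 + ending $95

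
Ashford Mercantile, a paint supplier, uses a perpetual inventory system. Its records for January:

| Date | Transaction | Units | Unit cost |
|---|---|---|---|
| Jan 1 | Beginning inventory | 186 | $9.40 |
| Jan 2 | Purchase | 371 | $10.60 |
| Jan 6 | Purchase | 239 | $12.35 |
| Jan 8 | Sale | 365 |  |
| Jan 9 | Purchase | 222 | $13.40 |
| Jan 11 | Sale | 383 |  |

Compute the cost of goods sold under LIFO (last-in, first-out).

Jan 8, 365 sold [LIFO — newest first]: 239 @ $12.35 + 126 @ $10.60 = $4,287.25
Jan 11, 383 sold [LIFO — newest first]: 222 @ $13.40 + 161 @ $10.60 = $4,681.40
Total COGS = $4,287.25 + $4,681.40 = $8,968.65
Ending inventory: 186 @ $9.40 + 84 @ $10.60 = $2,638.80

COGS = $8,968.65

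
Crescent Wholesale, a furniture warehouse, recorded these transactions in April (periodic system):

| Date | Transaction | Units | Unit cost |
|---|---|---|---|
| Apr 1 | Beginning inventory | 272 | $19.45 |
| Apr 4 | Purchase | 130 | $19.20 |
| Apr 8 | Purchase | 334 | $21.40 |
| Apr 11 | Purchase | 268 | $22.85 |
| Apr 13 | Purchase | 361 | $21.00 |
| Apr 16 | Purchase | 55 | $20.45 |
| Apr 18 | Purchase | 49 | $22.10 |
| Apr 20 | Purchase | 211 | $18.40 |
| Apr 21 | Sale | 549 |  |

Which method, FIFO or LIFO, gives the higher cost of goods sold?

LIFO

FIFO COGS: 272 @ $19.45 + 130 @ $19.20 + 147 @ $21.40 = $10,932.20
LIFO COGS: 211 @ $18.40 + 49 @ $22.10 + 55 @ $20.45 + 234 @ $21.00 = $11,004.05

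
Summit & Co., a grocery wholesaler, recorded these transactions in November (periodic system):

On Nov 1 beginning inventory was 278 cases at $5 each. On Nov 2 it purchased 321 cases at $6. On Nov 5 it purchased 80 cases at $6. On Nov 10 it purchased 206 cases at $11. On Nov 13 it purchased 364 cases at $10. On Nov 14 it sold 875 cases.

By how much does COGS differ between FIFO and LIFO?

$1,784

FIFO COGS: 278 @ $5 + 321 @ $6 + 80 @ $6 + 196 @ $11 = $5,952
LIFO COGS: 364 @ $10 + 206 @ $11 + 80 @ $6 + 225 @ $6 = $7,736
Difference = |$5,952 − $7,736| = $1,784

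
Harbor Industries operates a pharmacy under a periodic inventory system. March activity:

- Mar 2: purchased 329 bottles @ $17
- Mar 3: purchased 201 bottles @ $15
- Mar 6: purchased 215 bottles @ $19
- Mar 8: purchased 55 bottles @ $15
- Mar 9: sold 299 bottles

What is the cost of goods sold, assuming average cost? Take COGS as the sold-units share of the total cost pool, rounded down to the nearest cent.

COGS = $5,052.35

Mar 9, sell 299: 299/800 × $13,518.00 → $5,052.35
Ending inventory (cost pool remaining) = $8,465.65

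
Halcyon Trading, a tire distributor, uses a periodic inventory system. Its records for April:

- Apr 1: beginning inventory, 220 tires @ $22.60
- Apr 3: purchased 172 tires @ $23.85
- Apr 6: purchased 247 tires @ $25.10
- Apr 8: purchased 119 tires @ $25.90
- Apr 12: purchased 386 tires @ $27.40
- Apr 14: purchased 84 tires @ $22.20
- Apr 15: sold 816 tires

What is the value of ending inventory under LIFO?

Apr 15, 816 sold [LIFO — newest first]: 84 @ $22.20 + 386 @ $27.40 + 119 @ $25.90 + 227 @ $25.10 = $21,221.00
Ending inventory: 220 @ $22.60 + 172 @ $23.85 + 20 @ $25.10 = $9,576.20

Ending inventory = $9,576.20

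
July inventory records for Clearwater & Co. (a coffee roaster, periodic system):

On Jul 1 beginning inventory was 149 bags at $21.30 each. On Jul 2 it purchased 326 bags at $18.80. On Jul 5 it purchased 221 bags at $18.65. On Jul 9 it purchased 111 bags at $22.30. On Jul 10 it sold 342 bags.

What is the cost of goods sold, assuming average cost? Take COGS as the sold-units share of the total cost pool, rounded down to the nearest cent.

Jul 10, sell 342: 342/807 × $15,899.45 → $6,738.05
Ending inventory (cost pool remaining) = $9,161.40

COGS = $6,738.05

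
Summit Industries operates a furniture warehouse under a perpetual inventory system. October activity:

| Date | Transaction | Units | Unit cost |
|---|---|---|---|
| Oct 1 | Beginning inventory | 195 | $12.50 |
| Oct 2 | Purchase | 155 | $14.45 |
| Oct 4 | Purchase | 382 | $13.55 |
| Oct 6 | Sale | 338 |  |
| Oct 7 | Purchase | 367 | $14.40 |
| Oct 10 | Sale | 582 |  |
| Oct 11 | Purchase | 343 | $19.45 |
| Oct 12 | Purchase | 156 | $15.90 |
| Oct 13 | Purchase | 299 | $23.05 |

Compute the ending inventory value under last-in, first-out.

Ending inventory = $18,281.20

Oct 6, 338 sold [LIFO — newest first]: 338 @ $13.55 = $4,579.90
Oct 10, 582 sold [LIFO — newest first]: 367 @ $14.40 + 44 @ $13.55 + 155 @ $14.45 + 16 @ $12.50 = $8,320.75
Total COGS = $4,579.90 + $8,320.75 = $12,900.65
Ending inventory: 179 @ $12.50 + 343 @ $19.45 + 156 @ $15.90 + 299 @ $23.05 = $18,281.20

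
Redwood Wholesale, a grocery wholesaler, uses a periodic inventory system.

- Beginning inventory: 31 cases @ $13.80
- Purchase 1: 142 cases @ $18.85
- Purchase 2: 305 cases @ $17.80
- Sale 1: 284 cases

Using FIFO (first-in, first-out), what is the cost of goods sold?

Sale 1 (284) [FIFO — oldest first]: 31 @ $13.80 + 142 @ $18.85 + 111 @ $17.80 = $5,080.30
Ending inventory: 194 @ $17.80 = $3,453.20

COGS = $5,080.30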